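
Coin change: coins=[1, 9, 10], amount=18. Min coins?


dp[0]=0; dp[i]=1+min(dp[i-c] for c in coins)
...dp[13]=4, dp[14]=5, dp[15]=6, dp[16]=7, dp[17]=8, dp[18]=2
Minimum coins for 18 = 2


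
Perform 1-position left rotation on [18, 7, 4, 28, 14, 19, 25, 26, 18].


Left rotate by 1: [7, 4, 28, 14, 19, 25, 26, 18, 18]


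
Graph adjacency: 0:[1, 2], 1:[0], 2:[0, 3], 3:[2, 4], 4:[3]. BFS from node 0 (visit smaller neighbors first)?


BFS queue: start with [0]
Visit order: [0, 1, 2, 3, 4]


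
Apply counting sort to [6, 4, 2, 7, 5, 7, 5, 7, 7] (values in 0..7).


Count array: [0, 0, 1, 0, 1, 2, 1, 4]
Reconstruct: [2, 4, 5, 5, 6, 7, 7, 7, 7]


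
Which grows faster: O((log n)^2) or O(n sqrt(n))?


polylogarithmic grows slower than n^1.5
O((log n)^2) is asymptotically smaller; O(n sqrt(n)) grows faster


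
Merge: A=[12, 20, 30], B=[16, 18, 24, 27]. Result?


Compare heads, take smaller each step.
Merged: [12, 16, 18, 20, 24, 27, 30]


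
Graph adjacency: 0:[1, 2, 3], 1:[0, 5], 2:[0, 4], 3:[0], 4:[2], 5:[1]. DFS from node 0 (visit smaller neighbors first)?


DFS stack-based: start with [0]
Visit order: [0, 1, 5, 2, 4, 3]


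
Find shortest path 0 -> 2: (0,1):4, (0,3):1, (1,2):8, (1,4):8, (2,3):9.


Dijkstra from 0:
Distances: {0: 0, 1: 4, 2: 10, 3: 1, 4: 12}
Shortest distance to 2 = 10, path = [0, 3, 2]


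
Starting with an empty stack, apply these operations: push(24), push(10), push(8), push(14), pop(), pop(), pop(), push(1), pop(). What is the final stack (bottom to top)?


push(24) -> [24]
push(10) -> [24, 10]
push(8) -> [24, 10, 8]
push(14) -> [24, 10, 8, 14]
pop() returns 14 -> [24, 10, 8]
pop() returns 8 -> [24, 10]
pop() returns 10 -> [24]
push(1) -> [24, 1]
pop() returns 1 -> [24]
Final stack (bottom to top): [24]


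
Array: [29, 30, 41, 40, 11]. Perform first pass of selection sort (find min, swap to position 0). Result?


After one pass: [11, 30, 41, 40, 29]


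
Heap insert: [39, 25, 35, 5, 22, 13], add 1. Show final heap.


Append 1: [39, 25, 35, 5, 22, 13, 1]
Bubble up: no swaps needed
Result: [39, 25, 35, 5, 22, 13, 1]


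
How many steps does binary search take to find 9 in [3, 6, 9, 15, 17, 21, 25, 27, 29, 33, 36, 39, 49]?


Search for 9:
[0,12] mid=6 arr[6]=25
[0,5] mid=2 arr[2]=9
Total: 2 comparisons


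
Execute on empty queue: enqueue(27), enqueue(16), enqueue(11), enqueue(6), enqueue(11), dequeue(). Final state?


enqueue(27) -> [27]
enqueue(16) -> [27, 16]
enqueue(11) -> [27, 16, 11]
enqueue(6) -> [27, 16, 11, 6]
enqueue(11) -> [27, 16, 11, 6, 11]
dequeue() returns 27 -> [16, 11, 6, 11]
Final queue (front to back): [16, 11, 6, 11]


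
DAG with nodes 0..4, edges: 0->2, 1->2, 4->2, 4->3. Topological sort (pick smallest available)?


Kahn's algorithm, process smallest node first
Order: [0, 1, 4, 2, 3]


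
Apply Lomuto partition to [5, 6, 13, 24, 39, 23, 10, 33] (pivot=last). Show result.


Elements <= 33 go left of pivot.
Result: [5, 6, 13, 24, 23, 10, 33, 39], pivot at index 6


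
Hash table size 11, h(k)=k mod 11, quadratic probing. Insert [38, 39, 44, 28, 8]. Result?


Insertions: 38->slot 5; 39->slot 6; 44->slot 0; 28->slot 7; 8->slot 8
Table: [44, None, None, None, None, 38, 39, 28, 8, None, None]


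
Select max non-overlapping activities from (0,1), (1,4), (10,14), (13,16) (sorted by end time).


Greedy: pick earliest-ending, then skip overlaps.
Selected (3 activities): [(0, 1), (1, 4), (10, 14)]


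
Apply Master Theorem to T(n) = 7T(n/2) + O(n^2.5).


a=7, b=2, c=2.5. log_2(7)=2.807 > c=2.5. Case 1: O(n^log_b(a)) = O(n^2.807)
Complexity: O(n^2.807)


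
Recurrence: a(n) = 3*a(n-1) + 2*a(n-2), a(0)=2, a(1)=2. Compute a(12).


Build bottom-up:
...a(10)=248746, a(11)=885922, a(12)=3*885922+2*248746=3155258


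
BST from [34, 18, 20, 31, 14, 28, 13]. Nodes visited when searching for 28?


BST root = 34
Search for 28: compare at each node
Path: [34, 18, 20, 31, 28]


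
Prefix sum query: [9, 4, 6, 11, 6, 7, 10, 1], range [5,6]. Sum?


Prefix sums: [0, 9, 13, 19, 30, 36, 43, 53, 54]
Sum[5..6] = prefix[7] - prefix[5] = 53 - 36 = 17


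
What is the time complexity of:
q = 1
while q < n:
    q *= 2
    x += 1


Per nesting level: O(log n) = O(log n)
Complexity: O(log n)


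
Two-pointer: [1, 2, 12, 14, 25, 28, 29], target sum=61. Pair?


Two pointers: lo=0, hi=6
No pair sums to 61


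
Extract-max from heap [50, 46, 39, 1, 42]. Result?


Max = 50
Replace root with last, heapify down
Resulting heap: [46, 42, 39, 1]


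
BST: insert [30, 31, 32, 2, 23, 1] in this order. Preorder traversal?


Root = 30; build tree by BST insertion.
Preorder traversal: [30, 2, 1, 23, 31, 32]


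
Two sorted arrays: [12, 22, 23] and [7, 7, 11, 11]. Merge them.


Compare heads, take smaller each step.
Merged: [7, 7, 11, 11, 12, 22, 23]


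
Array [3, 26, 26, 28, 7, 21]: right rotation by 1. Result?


Right rotate by 1: [21, 3, 26, 26, 28, 7]


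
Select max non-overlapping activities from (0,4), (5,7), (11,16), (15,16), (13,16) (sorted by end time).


Greedy: pick earliest-ending, then skip overlaps.
Selected (3 activities): [(0, 4), (5, 7), (11, 16)]


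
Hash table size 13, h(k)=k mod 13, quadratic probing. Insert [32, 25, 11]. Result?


Insertions: 32->slot 6; 25->slot 12; 11->slot 11
Table: [None, None, None, None, None, None, 32, None, None, None, None, 11, 25]


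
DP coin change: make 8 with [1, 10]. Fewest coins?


dp[0]=0; dp[i]=1+min(dp[i-c] for c in coins)
...dp[3]=3, dp[4]=4, dp[5]=5, dp[6]=6, dp[7]=7, dp[8]=8
Minimum coins for 8 = 8


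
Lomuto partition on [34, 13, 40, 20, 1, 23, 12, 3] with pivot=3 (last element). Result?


Elements <= 3 go left of pivot.
Result: [1, 3, 40, 20, 34, 23, 12, 13], pivot at index 1


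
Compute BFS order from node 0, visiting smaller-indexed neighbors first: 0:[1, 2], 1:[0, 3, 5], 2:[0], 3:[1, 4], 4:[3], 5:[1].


BFS queue: start with [0]
Visit order: [0, 1, 2, 3, 5, 4]


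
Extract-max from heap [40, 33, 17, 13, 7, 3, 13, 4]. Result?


Max = 40
Replace root with last, heapify down
Resulting heap: [33, 13, 17, 4, 7, 3, 13]


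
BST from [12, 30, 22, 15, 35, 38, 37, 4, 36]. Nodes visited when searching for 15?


BST root = 12
Search for 15: compare at each node
Path: [12, 30, 22, 15]


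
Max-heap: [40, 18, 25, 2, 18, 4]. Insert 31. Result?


Append 31: [40, 18, 25, 2, 18, 4, 31]
Bubble up: swap idx 6(31) with idx 2(25)
Result: [40, 18, 31, 2, 18, 4, 25]


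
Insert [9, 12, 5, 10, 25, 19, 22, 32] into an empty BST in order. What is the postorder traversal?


Root = 9; build tree by BST insertion.
Postorder traversal: [5, 10, 22, 19, 32, 25, 12, 9]


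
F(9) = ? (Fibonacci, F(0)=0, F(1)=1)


F(n)=F(n-1)+F(n-2)
...F(7)=13, F(8)=21, F(9)=34


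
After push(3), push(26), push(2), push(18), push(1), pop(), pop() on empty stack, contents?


push(3) -> [3]
push(26) -> [3, 26]
push(2) -> [3, 26, 2]
push(18) -> [3, 26, 2, 18]
push(1) -> [3, 26, 2, 18, 1]
pop() returns 1 -> [3, 26, 2, 18]
pop() returns 18 -> [3, 26, 2]
Final stack (bottom to top): [3, 26, 2]


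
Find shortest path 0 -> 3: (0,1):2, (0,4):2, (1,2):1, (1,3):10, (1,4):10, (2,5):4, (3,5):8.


Dijkstra from 0:
Distances: {0: 0, 1: 2, 2: 3, 3: 12, 4: 2, 5: 7}
Shortest distance to 3 = 12, path = [0, 1, 3]


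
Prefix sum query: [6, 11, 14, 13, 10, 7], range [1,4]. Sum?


Prefix sums: [0, 6, 17, 31, 44, 54, 61]
Sum[1..4] = prefix[5] - prefix[1] = 54 - 6 = 48


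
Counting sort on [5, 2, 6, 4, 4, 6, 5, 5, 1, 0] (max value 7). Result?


Count array: [1, 1, 1, 0, 2, 3, 2, 0]
Reconstruct: [0, 1, 2, 4, 4, 5, 5, 5, 6, 6]


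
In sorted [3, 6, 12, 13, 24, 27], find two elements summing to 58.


Two pointers: lo=0, hi=5
No pair sums to 58


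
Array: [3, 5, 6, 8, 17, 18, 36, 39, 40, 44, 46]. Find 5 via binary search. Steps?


Search for 5:
[0,10] mid=5 arr[5]=18
[0,4] mid=2 arr[2]=6
[0,1] mid=0 arr[0]=3
[1,1] mid=1 arr[1]=5
Total: 4 comparisons


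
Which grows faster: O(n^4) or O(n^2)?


quadratic grows slower than quartic
O(n^2) is asymptotically smaller; O(n^4) grows faster


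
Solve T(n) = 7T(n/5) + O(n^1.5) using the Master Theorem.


a=7, b=5, c=1.5. log_5(7)=1.209 < c=1.5. Case 3: O(n^c) = O(n^1.500)
Complexity: O(n^1.500)


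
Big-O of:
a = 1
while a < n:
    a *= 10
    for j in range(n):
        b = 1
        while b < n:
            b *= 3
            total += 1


Per nesting level: O(log n) * O(n) * O(log n) = O(n (log n)^2)
Complexity: O(n (log n)^2)


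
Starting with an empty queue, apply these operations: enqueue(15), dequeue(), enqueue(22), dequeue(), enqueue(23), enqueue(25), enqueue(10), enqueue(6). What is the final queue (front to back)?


enqueue(15) -> [15]
dequeue() returns 15 -> []
enqueue(22) -> [22]
dequeue() returns 22 -> []
enqueue(23) -> [23]
enqueue(25) -> [23, 25]
enqueue(10) -> [23, 25, 10]
enqueue(6) -> [23, 25, 10, 6]
Final queue (front to back): [23, 25, 10, 6]


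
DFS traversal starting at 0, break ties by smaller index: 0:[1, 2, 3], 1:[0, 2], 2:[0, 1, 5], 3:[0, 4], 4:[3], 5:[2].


DFS stack-based: start with [0]
Visit order: [0, 1, 2, 5, 3, 4]


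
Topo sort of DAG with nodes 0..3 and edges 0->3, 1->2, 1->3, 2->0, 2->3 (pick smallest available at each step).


Kahn's algorithm, process smallest node first
Order: [1, 2, 0, 3]


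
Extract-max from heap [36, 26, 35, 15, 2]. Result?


Max = 36
Replace root with last, heapify down
Resulting heap: [35, 26, 2, 15]


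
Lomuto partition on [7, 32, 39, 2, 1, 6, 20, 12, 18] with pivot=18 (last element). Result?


Elements <= 18 go left of pivot.
Result: [7, 2, 1, 6, 12, 18, 20, 39, 32], pivot at index 5


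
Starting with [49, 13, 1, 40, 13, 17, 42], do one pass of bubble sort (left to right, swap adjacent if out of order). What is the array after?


After one pass: [13, 1, 40, 13, 17, 42, 49]


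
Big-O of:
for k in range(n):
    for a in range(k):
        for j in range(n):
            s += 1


Per nesting level: O(n) * O(n) [triangular over k] * O(n) = O(n^3)
Complexity: O(n^3)


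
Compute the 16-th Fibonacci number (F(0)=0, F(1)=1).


F(n)=F(n-1)+F(n-2)
...F(14)=377, F(15)=610, F(16)=987


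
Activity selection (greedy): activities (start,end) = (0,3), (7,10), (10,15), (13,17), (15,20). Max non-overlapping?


Greedy: pick earliest-ending, then skip overlaps.
Selected (4 activities): [(0, 3), (7, 10), (10, 15), (15, 20)]


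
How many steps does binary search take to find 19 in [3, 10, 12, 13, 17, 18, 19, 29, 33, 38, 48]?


Search for 19:
[0,10] mid=5 arr[5]=18
[6,10] mid=8 arr[8]=33
[6,7] mid=6 arr[6]=19
Total: 3 comparisons


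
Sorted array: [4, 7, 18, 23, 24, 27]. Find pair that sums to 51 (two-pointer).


Two pointers: lo=0, hi=5
Found pair: (24, 27) summing to 51


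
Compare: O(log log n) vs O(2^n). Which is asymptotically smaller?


double-logarithmic grows slower than exponential
O(log log n) is asymptotically smaller; O(2^n) grows faster


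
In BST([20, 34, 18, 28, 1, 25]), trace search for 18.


BST root = 20
Search for 18: compare at each node
Path: [20, 18]


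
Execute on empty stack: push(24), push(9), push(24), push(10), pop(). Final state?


push(24) -> [24]
push(9) -> [24, 9]
push(24) -> [24, 9, 24]
push(10) -> [24, 9, 24, 10]
pop() returns 10 -> [24, 9, 24]
Final stack (bottom to top): [24, 9, 24]


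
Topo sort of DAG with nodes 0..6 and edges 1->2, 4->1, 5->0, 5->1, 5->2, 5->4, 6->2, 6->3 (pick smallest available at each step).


Kahn's algorithm, process smallest node first
Order: [5, 0, 4, 1, 6, 2, 3]


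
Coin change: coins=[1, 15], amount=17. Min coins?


dp[0]=0; dp[i]=1+min(dp[i-c] for c in coins)
...dp[12]=12, dp[13]=13, dp[14]=14, dp[15]=1, dp[16]=2, dp[17]=3
Minimum coins for 17 = 3


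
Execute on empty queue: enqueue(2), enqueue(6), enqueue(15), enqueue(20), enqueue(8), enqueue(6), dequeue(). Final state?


enqueue(2) -> [2]
enqueue(6) -> [2, 6]
enqueue(15) -> [2, 6, 15]
enqueue(20) -> [2, 6, 15, 20]
enqueue(8) -> [2, 6, 15, 20, 8]
enqueue(6) -> [2, 6, 15, 20, 8, 6]
dequeue() returns 2 -> [6, 15, 20, 8, 6]
Final queue (front to back): [6, 15, 20, 8, 6]


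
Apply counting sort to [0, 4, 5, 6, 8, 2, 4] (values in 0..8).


Count array: [1, 0, 1, 0, 2, 1, 1, 0, 1]
Reconstruct: [0, 2, 4, 4, 5, 6, 8]


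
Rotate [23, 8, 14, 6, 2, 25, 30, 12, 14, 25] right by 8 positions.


Right rotate by 8: [14, 6, 2, 25, 30, 12, 14, 25, 23, 8]


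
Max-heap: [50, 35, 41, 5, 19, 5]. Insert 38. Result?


Append 38: [50, 35, 41, 5, 19, 5, 38]
Bubble up: no swaps needed
Result: [50, 35, 41, 5, 19, 5, 38]


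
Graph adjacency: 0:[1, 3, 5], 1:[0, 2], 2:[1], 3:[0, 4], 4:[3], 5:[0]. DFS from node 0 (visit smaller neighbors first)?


DFS stack-based: start with [0]
Visit order: [0, 1, 2, 3, 4, 5]


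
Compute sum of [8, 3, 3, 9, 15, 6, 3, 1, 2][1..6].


Prefix sums: [0, 8, 11, 14, 23, 38, 44, 47, 48, 50]
Sum[1..6] = prefix[7] - prefix[1] = 47 - 8 = 39


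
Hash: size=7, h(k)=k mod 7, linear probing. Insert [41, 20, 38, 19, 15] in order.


Insertions: 41->slot 6; 20->slot 0; 38->slot 3; 19->slot 5; 15->slot 1
Table: [20, 15, None, 38, None, 19, 41]


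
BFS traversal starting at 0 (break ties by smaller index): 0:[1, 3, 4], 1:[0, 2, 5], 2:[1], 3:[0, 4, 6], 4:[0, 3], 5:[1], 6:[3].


BFS queue: start with [0]
Visit order: [0, 1, 3, 4, 2, 5, 6]


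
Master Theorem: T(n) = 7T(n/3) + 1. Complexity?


a=7, b=3, c=0. log_3(7)=1.771 > c=0. Case 1: O(n^log_b(a)) = O(n^1.771)
Complexity: O(n^1.771)


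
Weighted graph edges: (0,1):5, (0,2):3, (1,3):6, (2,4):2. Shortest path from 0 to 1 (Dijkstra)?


Dijkstra from 0:
Distances: {0: 0, 1: 5, 2: 3, 3: 11, 4: 5}
Shortest distance to 1 = 5, path = [0, 1]


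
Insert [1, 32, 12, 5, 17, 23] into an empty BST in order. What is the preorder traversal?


Root = 1; build tree by BST insertion.
Preorder traversal: [1, 32, 12, 5, 17, 23]


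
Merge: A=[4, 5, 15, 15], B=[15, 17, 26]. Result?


Compare heads, take smaller each step.
Merged: [4, 5, 15, 15, 15, 17, 26]


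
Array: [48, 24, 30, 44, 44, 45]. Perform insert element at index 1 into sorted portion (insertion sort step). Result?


After one pass: [24, 48, 30, 44, 44, 45]


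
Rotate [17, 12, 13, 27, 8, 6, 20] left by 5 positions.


Left rotate by 5: [6, 20, 17, 12, 13, 27, 8]


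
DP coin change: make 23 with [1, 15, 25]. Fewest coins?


dp[0]=0; dp[i]=1+min(dp[i-c] for c in coins)
...dp[18]=4, dp[19]=5, dp[20]=6, dp[21]=7, dp[22]=8, dp[23]=9
Minimum coins for 23 = 9


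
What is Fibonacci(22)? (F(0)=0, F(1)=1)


F(n)=F(n-1)+F(n-2)
...F(20)=6765, F(21)=10946, F(22)=17711


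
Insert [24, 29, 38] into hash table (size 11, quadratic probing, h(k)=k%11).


Insertions: 24->slot 2; 29->slot 7; 38->slot 5
Table: [None, None, 24, None, None, 38, None, 29, None, None, None]


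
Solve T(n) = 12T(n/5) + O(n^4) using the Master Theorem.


a=12, b=5, c=4. log_5(12)=1.544 < c=4. Case 3: O(n^c) = O(n^4)
Complexity: O(n^4)


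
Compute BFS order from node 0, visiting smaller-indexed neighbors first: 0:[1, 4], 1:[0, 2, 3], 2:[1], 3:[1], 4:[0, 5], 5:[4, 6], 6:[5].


BFS queue: start with [0]
Visit order: [0, 1, 4, 2, 3, 5, 6]


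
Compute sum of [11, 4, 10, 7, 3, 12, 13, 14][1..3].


Prefix sums: [0, 11, 15, 25, 32, 35, 47, 60, 74]
Sum[1..3] = prefix[4] - prefix[1] = 32 - 11 = 21


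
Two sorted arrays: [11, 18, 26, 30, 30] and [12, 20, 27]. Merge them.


Compare heads, take smaller each step.
Merged: [11, 12, 18, 20, 26, 27, 30, 30]


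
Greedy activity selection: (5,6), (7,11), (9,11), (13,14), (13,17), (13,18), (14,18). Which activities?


Greedy: pick earliest-ending, then skip overlaps.
Selected (4 activities): [(5, 6), (7, 11), (13, 14), (14, 18)]


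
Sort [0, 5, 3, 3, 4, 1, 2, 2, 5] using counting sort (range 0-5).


Count array: [1, 1, 2, 2, 1, 2]
Reconstruct: [0, 1, 2, 2, 3, 3, 4, 5, 5]


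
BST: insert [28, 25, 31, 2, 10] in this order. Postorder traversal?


Root = 28; build tree by BST insertion.
Postorder traversal: [10, 2, 25, 31, 28]


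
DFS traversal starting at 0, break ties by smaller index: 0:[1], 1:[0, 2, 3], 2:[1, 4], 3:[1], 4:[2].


DFS stack-based: start with [0]
Visit order: [0, 1, 2, 4, 3]


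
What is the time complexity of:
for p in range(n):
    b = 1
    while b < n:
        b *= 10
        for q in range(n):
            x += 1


Per nesting level: O(n) * O(log n) * O(n) = O(n^2 log n)
Complexity: O(n^2 log n)


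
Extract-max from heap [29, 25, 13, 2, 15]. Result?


Max = 29
Replace root with last, heapify down
Resulting heap: [25, 15, 13, 2]


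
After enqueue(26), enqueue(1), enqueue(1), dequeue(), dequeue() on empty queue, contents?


enqueue(26) -> [26]
enqueue(1) -> [26, 1]
enqueue(1) -> [26, 1, 1]
dequeue() returns 26 -> [1, 1]
dequeue() returns 1 -> [1]
Final queue (front to back): [1]


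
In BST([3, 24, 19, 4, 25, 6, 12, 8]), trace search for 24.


BST root = 3
Search for 24: compare at each node
Path: [3, 24]


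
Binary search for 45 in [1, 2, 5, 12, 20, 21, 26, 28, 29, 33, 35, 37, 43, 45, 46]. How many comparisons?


Search for 45:
[0,14] mid=7 arr[7]=28
[8,14] mid=11 arr[11]=37
[12,14] mid=13 arr[13]=45
Total: 3 comparisons


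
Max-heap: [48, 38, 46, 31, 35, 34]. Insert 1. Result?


Append 1: [48, 38, 46, 31, 35, 34, 1]
Bubble up: no swaps needed
Result: [48, 38, 46, 31, 35, 34, 1]


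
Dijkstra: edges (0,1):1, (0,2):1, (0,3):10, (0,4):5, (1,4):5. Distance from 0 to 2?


Dijkstra from 0:
Distances: {0: 0, 1: 1, 2: 1, 3: 10, 4: 5}
Shortest distance to 2 = 1, path = [0, 2]


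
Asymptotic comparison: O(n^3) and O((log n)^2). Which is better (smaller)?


polylogarithmic grows slower than cubic
O((log n)^2) is asymptotically smaller; O(n^3) grows faster


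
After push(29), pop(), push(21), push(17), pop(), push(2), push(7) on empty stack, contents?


push(29) -> [29]
pop() returns 29 -> []
push(21) -> [21]
push(17) -> [21, 17]
pop() returns 17 -> [21]
push(2) -> [21, 2]
push(7) -> [21, 2, 7]
Final stack (bottom to top): [21, 2, 7]


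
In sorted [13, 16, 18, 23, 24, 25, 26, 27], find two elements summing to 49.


Two pointers: lo=0, hi=7
Found pair: (23, 26) summing to 49


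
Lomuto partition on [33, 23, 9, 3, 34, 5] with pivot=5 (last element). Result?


Elements <= 5 go left of pivot.
Result: [3, 5, 9, 33, 34, 23], pivot at index 1


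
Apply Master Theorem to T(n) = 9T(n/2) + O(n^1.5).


a=9, b=2, c=1.5. log_2(9)=3.170 > c=1.5. Case 1: O(n^log_b(a)) = O(n^3.170)
Complexity: O(n^3.170)


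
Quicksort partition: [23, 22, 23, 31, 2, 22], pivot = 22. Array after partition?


Elements <= 22 go left of pivot.
Result: [22, 2, 22, 31, 23, 23], pivot at index 2


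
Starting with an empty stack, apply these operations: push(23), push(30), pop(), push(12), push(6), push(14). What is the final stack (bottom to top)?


push(23) -> [23]
push(30) -> [23, 30]
pop() returns 30 -> [23]
push(12) -> [23, 12]
push(6) -> [23, 12, 6]
push(14) -> [23, 12, 6, 14]
Final stack (bottom to top): [23, 12, 6, 14]


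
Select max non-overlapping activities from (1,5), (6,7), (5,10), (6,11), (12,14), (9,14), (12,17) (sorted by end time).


Greedy: pick earliest-ending, then skip overlaps.
Selected (3 activities): [(1, 5), (6, 7), (12, 14)]


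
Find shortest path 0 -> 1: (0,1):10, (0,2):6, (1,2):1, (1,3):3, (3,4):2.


Dijkstra from 0:
Distances: {0: 0, 1: 7, 2: 6, 3: 10, 4: 12}
Shortest distance to 1 = 7, path = [0, 2, 1]


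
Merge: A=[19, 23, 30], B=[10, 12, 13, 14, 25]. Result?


Compare heads, take smaller each step.
Merged: [10, 12, 13, 14, 19, 23, 25, 30]


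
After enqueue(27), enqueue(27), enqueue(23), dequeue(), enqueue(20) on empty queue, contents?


enqueue(27) -> [27]
enqueue(27) -> [27, 27]
enqueue(23) -> [27, 27, 23]
dequeue() returns 27 -> [27, 23]
enqueue(20) -> [27, 23, 20]
Final queue (front to back): [27, 23, 20]


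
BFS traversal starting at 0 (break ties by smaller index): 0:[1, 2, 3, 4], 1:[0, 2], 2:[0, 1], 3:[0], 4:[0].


BFS queue: start with [0]
Visit order: [0, 1, 2, 3, 4]


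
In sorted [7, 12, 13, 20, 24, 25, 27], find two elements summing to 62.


Two pointers: lo=0, hi=6
No pair sums to 62


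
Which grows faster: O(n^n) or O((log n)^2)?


polylogarithmic grows slower than n^n
O((log n)^2) is asymptotically smaller; O(n^n) grows faster


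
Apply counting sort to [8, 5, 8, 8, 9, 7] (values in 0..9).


Count array: [0, 0, 0, 0, 0, 1, 0, 1, 3, 1]
Reconstruct: [5, 7, 8, 8, 8, 9]


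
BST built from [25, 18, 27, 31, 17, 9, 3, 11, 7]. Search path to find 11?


BST root = 25
Search for 11: compare at each node
Path: [25, 18, 17, 9, 11]


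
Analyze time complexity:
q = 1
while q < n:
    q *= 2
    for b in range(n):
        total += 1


Per nesting level: O(log n) * O(n) = O(n log n)
Complexity: O(n log n)


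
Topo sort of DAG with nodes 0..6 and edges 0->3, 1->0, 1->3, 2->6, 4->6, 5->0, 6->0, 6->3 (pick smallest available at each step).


Kahn's algorithm, process smallest node first
Order: [1, 2, 4, 5, 6, 0, 3]


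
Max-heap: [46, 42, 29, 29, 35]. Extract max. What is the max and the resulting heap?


Max = 46
Replace root with last, heapify down
Resulting heap: [42, 35, 29, 29]


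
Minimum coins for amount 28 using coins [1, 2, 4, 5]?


dp[0]=0; dp[i]=1+min(dp[i-c] for c in coins)
...dp[23]=5, dp[24]=5, dp[25]=5, dp[26]=6, dp[27]=6, dp[28]=6
Minimum coins for 28 = 6


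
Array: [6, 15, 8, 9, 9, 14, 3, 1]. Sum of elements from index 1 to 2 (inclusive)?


Prefix sums: [0, 6, 21, 29, 38, 47, 61, 64, 65]
Sum[1..2] = prefix[3] - prefix[1] = 29 - 6 = 23


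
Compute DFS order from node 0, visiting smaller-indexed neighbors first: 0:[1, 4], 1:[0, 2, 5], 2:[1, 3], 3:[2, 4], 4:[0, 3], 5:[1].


DFS stack-based: start with [0]
Visit order: [0, 1, 2, 3, 4, 5]


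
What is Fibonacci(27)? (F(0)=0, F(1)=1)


F(n)=F(n-1)+F(n-2)
...F(25)=75025, F(26)=121393, F(27)=196418


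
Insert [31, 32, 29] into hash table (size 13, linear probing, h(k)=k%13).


Insertions: 31->slot 5; 32->slot 6; 29->slot 3
Table: [None, None, None, 29, None, 31, 32, None, None, None, None, None, None]


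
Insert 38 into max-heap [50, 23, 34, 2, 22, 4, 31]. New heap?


Append 38: [50, 23, 34, 2, 22, 4, 31, 38]
Bubble up: swap idx 7(38) with idx 3(2); swap idx 3(38) with idx 1(23)
Result: [50, 38, 34, 23, 22, 4, 31, 2]


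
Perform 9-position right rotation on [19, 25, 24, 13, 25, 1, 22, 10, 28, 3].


Right rotate by 9: [25, 24, 13, 25, 1, 22, 10, 28, 3, 19]


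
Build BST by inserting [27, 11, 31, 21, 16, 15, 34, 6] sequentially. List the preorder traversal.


Root = 27; build tree by BST insertion.
Preorder traversal: [27, 11, 6, 21, 16, 15, 31, 34]


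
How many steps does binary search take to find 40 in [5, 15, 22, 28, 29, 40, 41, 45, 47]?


Search for 40:
[0,8] mid=4 arr[4]=29
[5,8] mid=6 arr[6]=41
[5,5] mid=5 arr[5]=40
Total: 3 comparisons


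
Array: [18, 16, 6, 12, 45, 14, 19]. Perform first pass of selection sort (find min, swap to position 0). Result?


After one pass: [6, 16, 18, 12, 45, 14, 19]


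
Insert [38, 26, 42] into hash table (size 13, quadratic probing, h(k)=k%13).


Insertions: 38->slot 12; 26->slot 0; 42->slot 3
Table: [26, None, None, 42, None, None, None, None, None, None, None, None, 38]


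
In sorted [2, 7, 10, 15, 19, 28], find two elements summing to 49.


Two pointers: lo=0, hi=5
No pair sums to 49


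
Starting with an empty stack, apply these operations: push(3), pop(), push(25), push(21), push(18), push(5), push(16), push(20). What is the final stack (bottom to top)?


push(3) -> [3]
pop() returns 3 -> []
push(25) -> [25]
push(21) -> [25, 21]
push(18) -> [25, 21, 18]
push(5) -> [25, 21, 18, 5]
push(16) -> [25, 21, 18, 5, 16]
push(20) -> [25, 21, 18, 5, 16, 20]
Final stack (bottom to top): [25, 21, 18, 5, 16, 20]


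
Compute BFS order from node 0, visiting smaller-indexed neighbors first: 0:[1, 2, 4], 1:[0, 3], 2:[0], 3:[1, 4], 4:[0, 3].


BFS queue: start with [0]
Visit order: [0, 1, 2, 4, 3]


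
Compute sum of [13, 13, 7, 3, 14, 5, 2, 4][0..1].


Prefix sums: [0, 13, 26, 33, 36, 50, 55, 57, 61]
Sum[0..1] = prefix[2] - prefix[0] = 26 - 0 = 26


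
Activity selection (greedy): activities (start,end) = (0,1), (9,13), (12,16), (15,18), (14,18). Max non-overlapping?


Greedy: pick earliest-ending, then skip overlaps.
Selected (3 activities): [(0, 1), (9, 13), (15, 18)]


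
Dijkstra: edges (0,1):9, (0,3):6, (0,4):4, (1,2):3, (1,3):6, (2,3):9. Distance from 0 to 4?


Dijkstra from 0:
Distances: {0: 0, 1: 9, 2: 12, 3: 6, 4: 4}
Shortest distance to 4 = 4, path = [0, 4]


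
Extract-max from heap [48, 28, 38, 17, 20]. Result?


Max = 48
Replace root with last, heapify down
Resulting heap: [38, 28, 20, 17]


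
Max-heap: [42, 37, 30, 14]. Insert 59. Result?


Append 59: [42, 37, 30, 14, 59]
Bubble up: swap idx 4(59) with idx 1(37); swap idx 1(59) with idx 0(42)
Result: [59, 42, 30, 14, 37]


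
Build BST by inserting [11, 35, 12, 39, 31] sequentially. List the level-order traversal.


Root = 11; build tree by BST insertion.
Level-Order traversal: [11, 35, 12, 39, 31]


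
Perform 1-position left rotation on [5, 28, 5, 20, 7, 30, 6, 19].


Left rotate by 1: [28, 5, 20, 7, 30, 6, 19, 5]


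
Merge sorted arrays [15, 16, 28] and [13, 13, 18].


Compare heads, take smaller each step.
Merged: [13, 13, 15, 16, 18, 28]


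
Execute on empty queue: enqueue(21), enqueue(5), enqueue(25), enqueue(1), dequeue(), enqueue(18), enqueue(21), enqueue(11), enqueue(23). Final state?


enqueue(21) -> [21]
enqueue(5) -> [21, 5]
enqueue(25) -> [21, 5, 25]
enqueue(1) -> [21, 5, 25, 1]
dequeue() returns 21 -> [5, 25, 1]
enqueue(18) -> [5, 25, 1, 18]
enqueue(21) -> [5, 25, 1, 18, 21]
enqueue(11) -> [5, 25, 1, 18, 21, 11]
enqueue(23) -> [5, 25, 1, 18, 21, 11, 23]
Final queue (front to back): [5, 25, 1, 18, 21, 11, 23]


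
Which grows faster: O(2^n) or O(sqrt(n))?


sublinear grows slower than exponential
O(sqrt(n)) is asymptotically smaller; O(2^n) grows faster


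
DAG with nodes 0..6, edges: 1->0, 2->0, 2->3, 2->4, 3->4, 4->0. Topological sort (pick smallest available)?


Kahn's algorithm, process smallest node first
Order: [1, 2, 3, 4, 0, 5, 6]


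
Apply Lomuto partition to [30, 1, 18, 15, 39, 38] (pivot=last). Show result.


Elements <= 38 go left of pivot.
Result: [30, 1, 18, 15, 38, 39], pivot at index 4


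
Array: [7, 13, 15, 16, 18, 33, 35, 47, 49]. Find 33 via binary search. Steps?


Search for 33:
[0,8] mid=4 arr[4]=18
[5,8] mid=6 arr[6]=35
[5,5] mid=5 arr[5]=33
Total: 3 comparisons


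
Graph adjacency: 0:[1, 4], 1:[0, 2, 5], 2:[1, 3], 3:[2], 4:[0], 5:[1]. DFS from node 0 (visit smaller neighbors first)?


DFS stack-based: start with [0]
Visit order: [0, 1, 2, 3, 5, 4]


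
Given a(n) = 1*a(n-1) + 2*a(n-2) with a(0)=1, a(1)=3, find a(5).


Build bottom-up:
...a(3)=11, a(4)=21, a(5)=1*21+2*11=43


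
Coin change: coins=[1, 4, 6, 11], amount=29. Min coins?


dp[0]=0; dp[i]=1+min(dp[i-c] for c in coins)
...dp[24]=4, dp[25]=4, dp[26]=3, dp[27]=4, dp[28]=3, dp[29]=4
Minimum coins for 29 = 4


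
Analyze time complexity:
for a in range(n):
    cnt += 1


Per nesting level: O(n) = O(n)
Complexity: O(n)


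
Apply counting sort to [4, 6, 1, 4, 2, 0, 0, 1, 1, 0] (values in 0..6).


Count array: [3, 3, 1, 0, 2, 0, 1]
Reconstruct: [0, 0, 0, 1, 1, 1, 2, 4, 4, 6]


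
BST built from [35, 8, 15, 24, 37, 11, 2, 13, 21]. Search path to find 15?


BST root = 35
Search for 15: compare at each node
Path: [35, 8, 15]


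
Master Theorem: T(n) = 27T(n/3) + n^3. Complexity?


a=27, b=3, c=3. log_3(27)=3 = c=3. Case 2: O(n^c log n) = O(n^3 log n)
Complexity: O(n^3 log n)


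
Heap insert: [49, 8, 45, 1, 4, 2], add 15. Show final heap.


Append 15: [49, 8, 45, 1, 4, 2, 15]
Bubble up: no swaps needed
Result: [49, 8, 45, 1, 4, 2, 15]


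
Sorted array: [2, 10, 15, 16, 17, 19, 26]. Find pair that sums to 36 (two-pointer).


Two pointers: lo=0, hi=6
Found pair: (10, 26) summing to 36


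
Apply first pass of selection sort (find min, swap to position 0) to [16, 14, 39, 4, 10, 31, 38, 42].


After one pass: [4, 14, 39, 16, 10, 31, 38, 42]


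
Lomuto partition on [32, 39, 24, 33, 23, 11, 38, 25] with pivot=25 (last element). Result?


Elements <= 25 go left of pivot.
Result: [24, 23, 11, 25, 39, 32, 38, 33], pivot at index 3


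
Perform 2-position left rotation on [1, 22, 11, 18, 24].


Left rotate by 2: [11, 18, 24, 1, 22]


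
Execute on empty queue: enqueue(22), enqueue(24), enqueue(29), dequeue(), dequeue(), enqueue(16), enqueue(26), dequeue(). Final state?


enqueue(22) -> [22]
enqueue(24) -> [22, 24]
enqueue(29) -> [22, 24, 29]
dequeue() returns 22 -> [24, 29]
dequeue() returns 24 -> [29]
enqueue(16) -> [29, 16]
enqueue(26) -> [29, 16, 26]
dequeue() returns 29 -> [16, 26]
Final queue (front to back): [16, 26]


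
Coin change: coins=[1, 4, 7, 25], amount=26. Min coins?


dp[0]=0; dp[i]=1+min(dp[i-c] for c in coins)
...dp[21]=3, dp[22]=4, dp[23]=5, dp[24]=6, dp[25]=1, dp[26]=2
Minimum coins for 26 = 2


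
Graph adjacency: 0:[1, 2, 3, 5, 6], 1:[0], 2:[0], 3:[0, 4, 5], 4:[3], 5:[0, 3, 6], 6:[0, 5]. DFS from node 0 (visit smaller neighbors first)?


DFS stack-based: start with [0]
Visit order: [0, 1, 2, 3, 4, 5, 6]


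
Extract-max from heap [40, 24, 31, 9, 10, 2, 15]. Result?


Max = 40
Replace root with last, heapify down
Resulting heap: [31, 24, 15, 9, 10, 2]


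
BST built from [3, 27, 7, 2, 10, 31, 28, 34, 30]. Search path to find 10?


BST root = 3
Search for 10: compare at each node
Path: [3, 27, 7, 10]


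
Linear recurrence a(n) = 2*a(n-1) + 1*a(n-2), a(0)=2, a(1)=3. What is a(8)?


Build bottom-up:
...a(6)=268, a(7)=647, a(8)=2*647+1*268=1562


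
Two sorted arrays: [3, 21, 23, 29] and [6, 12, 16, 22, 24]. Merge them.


Compare heads, take smaller each step.
Merged: [3, 6, 12, 16, 21, 22, 23, 24, 29]


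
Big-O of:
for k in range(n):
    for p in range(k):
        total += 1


Per nesting level: O(n) * O(n) [triangular over k] = O(n^2)
Complexity: O(n^2)


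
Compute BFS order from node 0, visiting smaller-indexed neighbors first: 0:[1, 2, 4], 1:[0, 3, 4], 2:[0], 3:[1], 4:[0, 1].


BFS queue: start with [0]
Visit order: [0, 1, 2, 4, 3]


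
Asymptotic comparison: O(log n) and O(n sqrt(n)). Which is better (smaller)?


logarithmic grows slower than n^1.5
O(log n) is asymptotically smaller; O(n sqrt(n)) grows faster


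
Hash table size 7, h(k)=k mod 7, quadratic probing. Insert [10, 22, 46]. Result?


Insertions: 10->slot 3; 22->slot 1; 46->slot 4
Table: [None, 22, None, 10, 46, None, None]


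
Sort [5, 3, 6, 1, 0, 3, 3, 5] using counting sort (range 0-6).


Count array: [1, 1, 0, 3, 0, 2, 1]
Reconstruct: [0, 1, 3, 3, 3, 5, 5, 6]


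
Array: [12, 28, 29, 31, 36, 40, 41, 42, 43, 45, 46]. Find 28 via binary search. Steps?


Search for 28:
[0,10] mid=5 arr[5]=40
[0,4] mid=2 arr[2]=29
[0,1] mid=0 arr[0]=12
[1,1] mid=1 arr[1]=28
Total: 4 comparisons


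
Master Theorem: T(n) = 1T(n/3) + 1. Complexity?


a=1, b=3, c=0. log_3(1)=0 = c=0. Case 2: O(n^c log n) = O(log n)
Complexity: O(log n)


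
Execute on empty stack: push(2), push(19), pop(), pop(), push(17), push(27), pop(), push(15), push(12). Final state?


push(2) -> [2]
push(19) -> [2, 19]
pop() returns 19 -> [2]
pop() returns 2 -> []
push(17) -> [17]
push(27) -> [17, 27]
pop() returns 27 -> [17]
push(15) -> [17, 15]
push(12) -> [17, 15, 12]
Final stack (bottom to top): [17, 15, 12]


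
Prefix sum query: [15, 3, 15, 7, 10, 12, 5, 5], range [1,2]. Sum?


Prefix sums: [0, 15, 18, 33, 40, 50, 62, 67, 72]
Sum[1..2] = prefix[3] - prefix[1] = 33 - 15 = 18


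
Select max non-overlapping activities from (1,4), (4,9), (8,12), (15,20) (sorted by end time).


Greedy: pick earliest-ending, then skip overlaps.
Selected (3 activities): [(1, 4), (4, 9), (15, 20)]


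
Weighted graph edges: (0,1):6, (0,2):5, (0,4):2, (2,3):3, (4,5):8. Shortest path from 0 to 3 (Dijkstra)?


Dijkstra from 0:
Distances: {0: 0, 1: 6, 2: 5, 3: 8, 4: 2, 5: 10}
Shortest distance to 3 = 8, path = [0, 2, 3]


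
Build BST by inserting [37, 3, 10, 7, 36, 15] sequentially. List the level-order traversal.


Root = 37; build tree by BST insertion.
Level-Order traversal: [37, 3, 10, 7, 36, 15]


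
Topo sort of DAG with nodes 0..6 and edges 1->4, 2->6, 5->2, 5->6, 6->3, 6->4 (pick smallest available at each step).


Kahn's algorithm, process smallest node first
Order: [0, 1, 5, 2, 6, 3, 4]


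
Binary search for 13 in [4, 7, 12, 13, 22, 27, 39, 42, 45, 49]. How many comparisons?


Search for 13:
[0,9] mid=4 arr[4]=22
[0,3] mid=1 arr[1]=7
[2,3] mid=2 arr[2]=12
[3,3] mid=3 arr[3]=13
Total: 4 comparisons


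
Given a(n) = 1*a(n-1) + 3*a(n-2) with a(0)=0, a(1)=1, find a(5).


Build bottom-up:
...a(3)=4, a(4)=7, a(5)=1*7+3*4=19


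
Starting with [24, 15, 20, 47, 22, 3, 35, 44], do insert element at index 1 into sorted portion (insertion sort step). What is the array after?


After one pass: [15, 24, 20, 47, 22, 3, 35, 44]


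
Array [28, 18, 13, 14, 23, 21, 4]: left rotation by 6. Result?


Left rotate by 6: [4, 28, 18, 13, 14, 23, 21]


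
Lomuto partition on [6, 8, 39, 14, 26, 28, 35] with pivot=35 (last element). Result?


Elements <= 35 go left of pivot.
Result: [6, 8, 14, 26, 28, 35, 39], pivot at index 5


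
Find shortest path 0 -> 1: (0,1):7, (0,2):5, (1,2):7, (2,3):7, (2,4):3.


Dijkstra from 0:
Distances: {0: 0, 1: 7, 2: 5, 3: 12, 4: 8}
Shortest distance to 1 = 7, path = [0, 1]


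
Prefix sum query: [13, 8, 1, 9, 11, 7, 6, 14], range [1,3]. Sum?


Prefix sums: [0, 13, 21, 22, 31, 42, 49, 55, 69]
Sum[1..3] = prefix[4] - prefix[1] = 31 - 13 = 18


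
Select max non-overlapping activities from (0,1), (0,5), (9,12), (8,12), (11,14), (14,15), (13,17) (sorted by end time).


Greedy: pick earliest-ending, then skip overlaps.
Selected (3 activities): [(0, 1), (9, 12), (14, 15)]


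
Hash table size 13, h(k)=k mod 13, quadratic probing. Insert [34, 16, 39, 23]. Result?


Insertions: 34->slot 8; 16->slot 3; 39->slot 0; 23->slot 10
Table: [39, None, None, 16, None, None, None, None, 34, None, 23, None, None]


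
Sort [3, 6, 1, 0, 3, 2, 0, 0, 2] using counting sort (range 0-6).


Count array: [3, 1, 2, 2, 0, 0, 1]
Reconstruct: [0, 0, 0, 1, 2, 2, 3, 3, 6]


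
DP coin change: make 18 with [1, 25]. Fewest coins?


dp[0]=0; dp[i]=1+min(dp[i-c] for c in coins)
...dp[13]=13, dp[14]=14, dp[15]=15, dp[16]=16, dp[17]=17, dp[18]=18
Minimum coins for 18 = 18


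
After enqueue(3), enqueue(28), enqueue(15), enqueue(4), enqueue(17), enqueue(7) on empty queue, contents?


enqueue(3) -> [3]
enqueue(28) -> [3, 28]
enqueue(15) -> [3, 28, 15]
enqueue(4) -> [3, 28, 15, 4]
enqueue(17) -> [3, 28, 15, 4, 17]
enqueue(7) -> [3, 28, 15, 4, 17, 7]
Final queue (front to back): [3, 28, 15, 4, 17, 7]


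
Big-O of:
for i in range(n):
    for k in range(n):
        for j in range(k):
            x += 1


Per nesting level: O(n) * O(n) * O(n) [triangular over k] = O(n^3)
Complexity: O(n^3)


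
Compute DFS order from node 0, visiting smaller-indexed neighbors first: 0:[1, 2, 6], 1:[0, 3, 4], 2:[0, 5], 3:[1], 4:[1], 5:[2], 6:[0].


DFS stack-based: start with [0]
Visit order: [0, 1, 3, 4, 2, 5, 6]


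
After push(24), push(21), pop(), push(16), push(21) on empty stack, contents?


push(24) -> [24]
push(21) -> [24, 21]
pop() returns 21 -> [24]
push(16) -> [24, 16]
push(21) -> [24, 16, 21]
Final stack (bottom to top): [24, 16, 21]


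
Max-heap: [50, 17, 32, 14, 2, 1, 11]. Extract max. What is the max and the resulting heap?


Max = 50
Replace root with last, heapify down
Resulting heap: [32, 17, 11, 14, 2, 1]


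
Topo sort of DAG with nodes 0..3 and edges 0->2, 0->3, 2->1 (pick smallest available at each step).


Kahn's algorithm, process smallest node first
Order: [0, 2, 1, 3]


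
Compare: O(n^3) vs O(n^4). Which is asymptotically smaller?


cubic grows slower than quartic
O(n^3) is asymptotically smaller; O(n^4) grows faster


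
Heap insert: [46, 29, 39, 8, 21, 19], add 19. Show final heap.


Append 19: [46, 29, 39, 8, 21, 19, 19]
Bubble up: no swaps needed
Result: [46, 29, 39, 8, 21, 19, 19]


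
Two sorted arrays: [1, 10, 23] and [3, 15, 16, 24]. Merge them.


Compare heads, take smaller each step.
Merged: [1, 3, 10, 15, 16, 23, 24]


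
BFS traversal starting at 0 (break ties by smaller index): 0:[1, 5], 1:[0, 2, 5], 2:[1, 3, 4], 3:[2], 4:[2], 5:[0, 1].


BFS queue: start with [0]
Visit order: [0, 1, 5, 2, 3, 4]


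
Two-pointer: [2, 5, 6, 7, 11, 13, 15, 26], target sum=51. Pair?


Two pointers: lo=0, hi=7
No pair sums to 51


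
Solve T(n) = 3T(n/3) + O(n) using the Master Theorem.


a=3, b=3, c=1. log_3(3)=1 = c=1. Case 2: O(n^c log n) = O(n log n)
Complexity: O(n log n)


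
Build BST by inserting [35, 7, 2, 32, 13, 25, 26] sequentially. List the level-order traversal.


Root = 35; build tree by BST insertion.
Level-Order traversal: [35, 7, 2, 32, 13, 25, 26]


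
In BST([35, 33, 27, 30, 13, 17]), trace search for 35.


BST root = 35
Search for 35: compare at each node
Path: [35]


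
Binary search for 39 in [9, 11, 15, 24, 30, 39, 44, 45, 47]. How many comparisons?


Search for 39:
[0,8] mid=4 arr[4]=30
[5,8] mid=6 arr[6]=44
[5,5] mid=5 arr[5]=39
Total: 3 comparisons


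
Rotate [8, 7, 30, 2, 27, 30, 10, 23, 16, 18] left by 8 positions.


Left rotate by 8: [16, 18, 8, 7, 30, 2, 27, 30, 10, 23]


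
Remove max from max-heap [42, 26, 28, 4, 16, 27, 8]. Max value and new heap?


Max = 42
Replace root with last, heapify down
Resulting heap: [28, 26, 27, 4, 16, 8]


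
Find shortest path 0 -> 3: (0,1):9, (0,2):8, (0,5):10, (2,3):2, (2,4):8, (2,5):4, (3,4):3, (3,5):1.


Dijkstra from 0:
Distances: {0: 0, 1: 9, 2: 8, 3: 10, 4: 13, 5: 10}
Shortest distance to 3 = 10, path = [0, 2, 3]


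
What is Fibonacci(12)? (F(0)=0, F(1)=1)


F(n)=F(n-1)+F(n-2)
...F(10)=55, F(11)=89, F(12)=144


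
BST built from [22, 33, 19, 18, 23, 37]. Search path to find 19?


BST root = 22
Search for 19: compare at each node
Path: [22, 19]


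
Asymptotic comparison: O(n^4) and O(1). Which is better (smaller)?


constant grows slower than quartic
O(1) is asymptotically smaller; O(n^4) grows faster


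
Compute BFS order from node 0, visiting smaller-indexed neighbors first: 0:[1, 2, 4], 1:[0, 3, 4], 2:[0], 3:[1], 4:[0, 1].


BFS queue: start with [0]
Visit order: [0, 1, 2, 4, 3]


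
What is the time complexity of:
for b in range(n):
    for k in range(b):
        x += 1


Per nesting level: O(n) * O(n) [triangular over b] = O(n^2)
Complexity: O(n^2)


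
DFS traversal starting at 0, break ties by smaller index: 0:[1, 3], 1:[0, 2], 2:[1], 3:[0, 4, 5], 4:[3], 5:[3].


DFS stack-based: start with [0]
Visit order: [0, 1, 2, 3, 4, 5]


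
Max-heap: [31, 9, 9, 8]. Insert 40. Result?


Append 40: [31, 9, 9, 8, 40]
Bubble up: swap idx 4(40) with idx 1(9); swap idx 1(40) with idx 0(31)
Result: [40, 31, 9, 8, 9]


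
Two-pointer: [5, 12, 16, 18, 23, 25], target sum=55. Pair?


Two pointers: lo=0, hi=5
No pair sums to 55
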